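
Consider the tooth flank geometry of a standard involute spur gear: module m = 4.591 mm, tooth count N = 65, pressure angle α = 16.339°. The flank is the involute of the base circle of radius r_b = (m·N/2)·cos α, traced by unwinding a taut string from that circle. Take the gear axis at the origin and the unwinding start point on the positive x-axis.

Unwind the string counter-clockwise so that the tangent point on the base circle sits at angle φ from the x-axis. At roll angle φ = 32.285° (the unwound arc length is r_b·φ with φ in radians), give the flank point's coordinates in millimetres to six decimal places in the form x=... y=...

pitch radius r_p = m·N/2 = 4.591·65/2 = 149.207500
base radius r_b = r_p·cos α = 149.207500·cos 16.339° = 143.181610
roll angle φ = 32.285° = 0.56347955 rad
x = r_b·(cos φ + φ·sin φ) = 143.181610·(0.84540170 + 0.56347955·0.53413104) = 164.139620
y = r_b·(sin φ − φ·cos φ) = 143.181610·(0.53413104 − 0.56347955·0.84540170) = 8.270811

x=164.139620 y=8.270811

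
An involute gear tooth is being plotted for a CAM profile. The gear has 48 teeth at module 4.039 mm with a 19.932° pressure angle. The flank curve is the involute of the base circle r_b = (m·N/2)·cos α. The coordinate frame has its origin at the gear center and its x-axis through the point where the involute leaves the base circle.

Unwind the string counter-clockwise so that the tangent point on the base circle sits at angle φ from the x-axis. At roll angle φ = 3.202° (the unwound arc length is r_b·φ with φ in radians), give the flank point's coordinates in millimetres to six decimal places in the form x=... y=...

pitch radius r_p = m·N/2 = 4.039·48/2 = 96.936000
base radius r_b = r_p·cos α = 96.936000·cos 19.932° = 91.129328
roll angle φ = 3.202° = 0.05588544 rad
x = r_b·(cos φ + φ·sin φ) = 91.129328·(0.99843882 + 0.05588544·0.05585636) = 91.271523
y = r_b·(sin φ − φ·cos φ) = 91.129328·(0.05585636 − 0.05588544·0.99843882) = 0.005300

x=91.271523 y=0.005300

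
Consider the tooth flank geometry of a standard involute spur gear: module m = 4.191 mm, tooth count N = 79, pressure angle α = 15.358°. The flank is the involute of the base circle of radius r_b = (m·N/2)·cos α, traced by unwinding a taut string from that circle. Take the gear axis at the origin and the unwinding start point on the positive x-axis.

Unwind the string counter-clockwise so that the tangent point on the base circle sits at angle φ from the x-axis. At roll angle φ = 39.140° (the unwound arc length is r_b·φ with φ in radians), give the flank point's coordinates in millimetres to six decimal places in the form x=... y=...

pitch radius r_p = m·N/2 = 4.191·79/2 = 165.544500
base radius r_b = r_p·cos α = 165.544500·cos 15.358° = 159.632874
roll angle φ = 39.140° = 0.68312187 rad
x = r_b·(cos φ + φ·sin φ) = 159.632874·(0.77560592 + 0.68312187·0.63121744) = 192.645648
y = r_b·(sin φ − φ·cos φ) = 159.632874·(0.63121744 − 0.68312187·0.77560592) = 16.184230

x=192.645648 y=16.184230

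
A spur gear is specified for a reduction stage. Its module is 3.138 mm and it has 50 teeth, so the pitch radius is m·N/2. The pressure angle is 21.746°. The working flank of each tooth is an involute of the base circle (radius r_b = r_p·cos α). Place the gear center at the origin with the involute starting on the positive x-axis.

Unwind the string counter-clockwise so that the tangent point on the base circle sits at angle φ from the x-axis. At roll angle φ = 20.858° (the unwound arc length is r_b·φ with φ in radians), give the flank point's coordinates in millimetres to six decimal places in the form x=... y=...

x=77.536725 y=1.156363

pitch radius r_p = m·N/2 = 3.138·50/2 = 78.450000
base radius r_b = r_p·cos α = 78.450000·cos 21.746° = 72.867139
roll angle φ = 20.858° = 0.36404078 rad
x = r_b·(cos φ + φ·sin φ) = 72.867139·(0.93446573 + 0.36404078·0.35605310) = 77.536725
y = r_b·(sin φ − φ·cos φ) = 72.867139·(0.35605310 − 0.36404078·0.93446573) = 1.156363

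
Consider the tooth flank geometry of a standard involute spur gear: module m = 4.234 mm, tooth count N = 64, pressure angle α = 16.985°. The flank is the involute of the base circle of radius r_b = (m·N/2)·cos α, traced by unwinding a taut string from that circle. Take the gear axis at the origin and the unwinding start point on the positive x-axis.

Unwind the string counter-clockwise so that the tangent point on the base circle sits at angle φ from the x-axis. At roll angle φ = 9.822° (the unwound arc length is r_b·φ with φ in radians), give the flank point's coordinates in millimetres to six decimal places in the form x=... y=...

pitch radius r_p = m·N/2 = 4.234·64/2 = 135.488000
base radius r_b = r_p·cos α = 135.488000·cos 16.985° = 129.578185
roll angle φ = 9.822° = 0.17142624 rad
x = r_b·(cos φ + φ·sin φ) = 129.578185·(0.98534247 + 0.17142624·0.17058786) = 131.468174
y = r_b·(sin φ − φ·cos φ) = 129.578185·(0.17058786 − 0.17142624·0.98534247) = 0.216953

x=131.468174 y=0.216953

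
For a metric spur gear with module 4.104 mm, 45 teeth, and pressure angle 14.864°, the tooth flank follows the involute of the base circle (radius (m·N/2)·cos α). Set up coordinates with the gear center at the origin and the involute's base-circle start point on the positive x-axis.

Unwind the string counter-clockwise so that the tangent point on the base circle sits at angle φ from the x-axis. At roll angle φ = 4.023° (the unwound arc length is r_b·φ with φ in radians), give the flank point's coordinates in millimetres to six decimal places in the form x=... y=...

pitch radius r_p = m·N/2 = 4.104·45/2 = 92.340000
base radius r_b = r_p·cos α = 92.340000·cos 14.864° = 89.250068
roll angle φ = 4.023° = 0.07021460 rad
x = r_b·(cos φ + φ·sin φ) = 89.250068·(0.99753597 + 0.07021460·0.07015692) = 89.469802
y = r_b·(sin φ − φ·cos φ) = 89.250068·(0.07015692 − 0.07021460·0.99753597) = 0.010293

x=89.469802 y=0.010293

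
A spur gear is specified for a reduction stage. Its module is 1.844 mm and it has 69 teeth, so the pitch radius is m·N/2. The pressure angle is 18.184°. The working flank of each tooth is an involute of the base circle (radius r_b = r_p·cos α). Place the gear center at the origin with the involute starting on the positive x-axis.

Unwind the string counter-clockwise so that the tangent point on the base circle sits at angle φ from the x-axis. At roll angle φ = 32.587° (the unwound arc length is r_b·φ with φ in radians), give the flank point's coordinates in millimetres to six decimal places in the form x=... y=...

pitch radius r_p = m·N/2 = 1.844·69/2 = 63.618000
base radius r_b = r_p·cos α = 63.618000·cos 18.184° = 60.440868
roll angle φ = 32.587° = 0.56875044 rad
x = r_b·(cos φ + φ·sin φ) = 60.440868·(0.84257462 + 0.56875044·0.53857962) = 69.440031
y = r_b·(sin φ − φ·cos φ) = 60.440868·(0.53857962 − 0.56875044·0.84257462) = 3.588068

x=69.440031 y=3.588068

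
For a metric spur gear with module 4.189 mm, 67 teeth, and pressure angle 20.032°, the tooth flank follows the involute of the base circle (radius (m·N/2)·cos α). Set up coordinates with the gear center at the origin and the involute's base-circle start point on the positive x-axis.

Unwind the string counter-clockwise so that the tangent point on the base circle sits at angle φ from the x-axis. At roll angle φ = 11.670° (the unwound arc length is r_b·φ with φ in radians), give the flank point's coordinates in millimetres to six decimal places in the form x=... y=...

pitch radius r_p = m·N/2 = 4.189·67/2 = 140.331500
base radius r_b = r_p·cos α = 140.331500·cos 20.032° = 131.841648
roll angle φ = 11.670° = 0.20367992 rad
x = r_b·(cos φ + φ·sin φ) = 131.841648·(0.97932886 + 0.20367992·0.20227455) = 134.548109
y = r_b·(sin φ − φ·cos φ) = 131.841648·(0.20227455 − 0.20367992·0.97932886) = 0.369805

x=134.548109 y=0.369805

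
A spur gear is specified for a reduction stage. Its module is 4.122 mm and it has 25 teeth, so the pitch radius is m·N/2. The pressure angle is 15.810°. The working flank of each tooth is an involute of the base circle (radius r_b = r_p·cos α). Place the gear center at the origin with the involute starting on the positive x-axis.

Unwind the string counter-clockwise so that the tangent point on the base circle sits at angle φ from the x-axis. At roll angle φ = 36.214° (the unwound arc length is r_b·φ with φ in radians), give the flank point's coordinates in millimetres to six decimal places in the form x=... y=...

x=58.511133 y=4.008302

pitch radius r_p = m·N/2 = 4.122·25/2 = 51.525000
base radius r_b = r_p·cos α = 51.525000·cos 15.810° = 49.575833
roll angle φ = 36.214° = 0.63205354 rad
x = r_b·(cos φ + φ·sin φ) = 49.575833·(0.80681598 + 0.63205354·0.59080283) = 58.511133
y = r_b·(sin φ − φ·cos φ) = 49.575833·(0.59080283 − 0.63205354·0.80681598) = 4.008302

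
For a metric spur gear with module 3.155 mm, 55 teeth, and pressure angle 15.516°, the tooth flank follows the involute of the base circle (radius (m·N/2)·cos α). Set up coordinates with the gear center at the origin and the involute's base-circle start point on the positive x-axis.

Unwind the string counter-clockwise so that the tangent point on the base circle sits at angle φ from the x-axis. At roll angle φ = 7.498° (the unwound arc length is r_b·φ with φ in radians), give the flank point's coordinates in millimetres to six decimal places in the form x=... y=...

x=84.313301 y=0.062347

pitch radius r_p = m·N/2 = 3.155·55/2 = 86.762500
base radius r_b = r_p·cos α = 86.762500·cos 15.516° = 83.600509
roll angle φ = 7.498° = 0.13086479 rad
x = r_b·(cos φ + φ·sin φ) = 83.600509·(0.99144942 + 0.13086479·0.13049158) = 84.313301
y = r_b·(sin φ − φ·cos φ) = 83.600509·(0.13049158 − 0.13086479·0.99144942) = 0.062347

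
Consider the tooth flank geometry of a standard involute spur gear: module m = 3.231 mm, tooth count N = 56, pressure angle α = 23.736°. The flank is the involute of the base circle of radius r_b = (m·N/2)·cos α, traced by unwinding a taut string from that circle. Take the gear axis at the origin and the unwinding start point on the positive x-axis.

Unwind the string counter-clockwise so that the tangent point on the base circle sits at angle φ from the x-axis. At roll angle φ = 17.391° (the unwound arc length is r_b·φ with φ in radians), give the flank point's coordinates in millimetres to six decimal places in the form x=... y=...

pitch radius r_p = m·N/2 = 3.231·56/2 = 90.468000
base radius r_b = r_p·cos α = 90.468000·cos 23.736° = 82.815299
roll angle φ = 17.391° = 0.30353021 rad
x = r_b·(cos φ + φ·sin φ) = 82.815299·(0.95428729 + 0.30353021·0.29889090) = 86.542792
y = r_b·(sin φ − φ·cos φ) = 82.815299·(0.29889090 − 0.30353021·0.95428729) = 0.764872

x=86.542792 y=0.764872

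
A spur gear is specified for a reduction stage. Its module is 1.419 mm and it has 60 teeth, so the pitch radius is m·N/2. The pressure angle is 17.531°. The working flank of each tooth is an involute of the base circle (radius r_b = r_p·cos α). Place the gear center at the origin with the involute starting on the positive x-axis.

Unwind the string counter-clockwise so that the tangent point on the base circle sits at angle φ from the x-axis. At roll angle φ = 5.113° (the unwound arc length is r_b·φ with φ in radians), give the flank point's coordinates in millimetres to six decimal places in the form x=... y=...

x=40.754108 y=0.009608

pitch radius r_p = m·N/2 = 1.419·60/2 = 42.570000
base radius r_b = r_p·cos α = 42.570000·cos 17.531° = 40.592799
roll angle φ = 5.113° = 0.08923868 rad
x = r_b·(cos φ + φ·sin φ) = 40.592799·(0.99602087 + 0.08923868·0.08912029) = 40.754108
y = r_b·(sin φ − φ·cos φ) = 40.592799·(0.08912029 − 0.08923868·0.99602087) = 0.009608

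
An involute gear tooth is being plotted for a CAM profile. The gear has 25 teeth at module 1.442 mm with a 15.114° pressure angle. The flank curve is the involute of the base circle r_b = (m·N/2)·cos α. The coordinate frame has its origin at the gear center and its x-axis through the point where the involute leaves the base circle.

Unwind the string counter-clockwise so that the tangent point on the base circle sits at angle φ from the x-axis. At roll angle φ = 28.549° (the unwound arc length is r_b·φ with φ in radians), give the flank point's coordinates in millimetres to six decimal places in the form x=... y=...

x=19.429448 y=0.699921

pitch radius r_p = m·N/2 = 1.442·25/2 = 18.025000
base radius r_b = r_p·cos α = 18.025000·cos 15.114° = 17.401496
roll angle φ = 28.549° = 0.49827405 rad
x = r_b·(cos φ + φ·sin φ) = 17.401496·(0.87840872 + 0.49827405·0.47791016) = 19.429448
y = r_b·(sin φ − φ·cos φ) = 17.401496·(0.47791016 − 0.49827405·0.87840872) = 0.699921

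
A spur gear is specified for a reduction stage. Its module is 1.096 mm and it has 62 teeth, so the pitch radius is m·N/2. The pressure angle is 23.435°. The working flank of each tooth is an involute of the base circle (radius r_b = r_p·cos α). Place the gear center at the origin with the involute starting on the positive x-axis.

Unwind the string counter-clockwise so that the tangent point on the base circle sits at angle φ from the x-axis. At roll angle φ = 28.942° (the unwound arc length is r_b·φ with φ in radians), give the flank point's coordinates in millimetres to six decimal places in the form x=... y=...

pitch radius r_p = m·N/2 = 1.096·62/2 = 33.976000
base radius r_b = r_p·cos α = 33.976000·cos 23.435° = 31.173383
roll angle φ = 28.942° = 0.50513319 rad
x = r_b·(cos φ + φ·sin φ) = 31.173383·(0.87511003 + 0.50513319·0.48392400) = 34.900351
y = r_b·(sin φ − φ·cos φ) = 31.173383·(0.48392400 − 0.50513319·0.87511003) = 1.305444

x=34.900351 y=1.305444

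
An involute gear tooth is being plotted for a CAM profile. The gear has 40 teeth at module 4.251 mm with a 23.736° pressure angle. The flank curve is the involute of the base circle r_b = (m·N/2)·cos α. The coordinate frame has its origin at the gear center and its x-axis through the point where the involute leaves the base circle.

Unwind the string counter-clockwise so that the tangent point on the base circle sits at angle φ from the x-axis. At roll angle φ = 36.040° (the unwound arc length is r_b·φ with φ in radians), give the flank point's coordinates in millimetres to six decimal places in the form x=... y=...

pitch radius r_p = m·N/2 = 4.251·40/2 = 85.020000
base radius r_b = r_p·cos α = 85.020000·cos 23.736° = 77.828146
roll angle φ = 36.040° = 0.62901666 rad
x = r_b·(cos φ + φ·sin φ) = 77.828146·(0.80860645 + 0.62901666·0.58834991) = 91.735129
y = r_b·(sin φ − φ·cos φ) = 77.828146·(0.58834991 − 0.62901666·0.80860645) = 6.204692

x=91.735129 y=6.204692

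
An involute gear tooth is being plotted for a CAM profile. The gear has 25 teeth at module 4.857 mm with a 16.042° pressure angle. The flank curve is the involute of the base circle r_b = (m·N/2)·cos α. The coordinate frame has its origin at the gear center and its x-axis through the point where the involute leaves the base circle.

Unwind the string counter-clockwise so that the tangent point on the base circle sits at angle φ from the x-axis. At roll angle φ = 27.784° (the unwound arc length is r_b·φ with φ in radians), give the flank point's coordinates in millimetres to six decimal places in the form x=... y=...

pitch radius r_p = m·N/2 = 4.857·25/2 = 60.712500
base radius r_b = r_p·cos α = 60.712500·cos 16.042° = 58.348318
roll angle φ = 27.784° = 0.48492228 rad
x = r_b·(cos φ + φ·sin φ) = 58.348318·(0.88471118 + 0.48492228·0.46613960) = 64.810549
y = r_b·(sin φ − φ·cos φ) = 58.348318·(0.46613960 − 0.48492228·0.88471118) = 2.166090

x=64.810549 y=2.166090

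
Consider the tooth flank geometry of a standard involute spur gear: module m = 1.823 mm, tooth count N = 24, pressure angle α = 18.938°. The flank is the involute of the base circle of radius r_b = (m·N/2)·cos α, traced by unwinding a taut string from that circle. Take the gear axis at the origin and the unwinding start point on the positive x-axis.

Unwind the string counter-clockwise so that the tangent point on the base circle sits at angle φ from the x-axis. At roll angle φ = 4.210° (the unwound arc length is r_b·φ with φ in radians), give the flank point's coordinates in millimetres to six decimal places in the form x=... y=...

pitch radius r_p = m·N/2 = 1.823·24/2 = 21.876000
base radius r_b = r_p·cos α = 21.876000·cos 18.938° = 20.691859
roll angle φ = 4.210° = 0.07347836 rad
x = r_b·(cos φ + φ·sin φ) = 20.691859·(0.99730168 + 0.07347836·0.07341226) = 20.747642
y = r_b·(sin φ − φ·cos φ) = 20.691859·(0.07341226 − 0.07347836·0.99730168) = 0.002735

x=20.747642 y=0.002735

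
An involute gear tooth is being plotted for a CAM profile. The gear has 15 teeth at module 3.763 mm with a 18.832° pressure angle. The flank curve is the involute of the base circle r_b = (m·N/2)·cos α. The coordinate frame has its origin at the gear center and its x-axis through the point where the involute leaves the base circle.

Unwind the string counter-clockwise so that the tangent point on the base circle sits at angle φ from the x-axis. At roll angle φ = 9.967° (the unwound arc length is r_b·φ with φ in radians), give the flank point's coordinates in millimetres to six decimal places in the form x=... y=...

pitch radius r_p = m·N/2 = 3.763·15/2 = 28.222500
base radius r_b = r_p·cos α = 28.222500·cos 18.832° = 26.711725
roll angle φ = 9.967° = 0.17395697 rad
x = r_b·(cos φ + φ·sin φ) = 26.711725·(0.98490760 + 0.17395697·0.17308094) = 27.112835
y = r_b·(sin φ − φ·cos φ) = 26.711725·(0.17308094 − 0.17395697·0.98490760) = 0.046730

x=27.112835 y=0.046730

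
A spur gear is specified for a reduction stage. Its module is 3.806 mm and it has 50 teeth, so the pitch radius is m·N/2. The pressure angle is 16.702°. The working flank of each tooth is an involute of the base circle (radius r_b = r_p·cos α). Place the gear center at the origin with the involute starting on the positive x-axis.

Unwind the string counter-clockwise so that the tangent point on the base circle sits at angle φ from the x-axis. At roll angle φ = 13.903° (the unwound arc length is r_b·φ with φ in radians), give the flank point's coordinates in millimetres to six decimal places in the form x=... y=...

pitch radius r_p = m·N/2 = 3.806·50/2 = 95.150000
base radius r_b = r_p·cos α = 95.150000·cos 16.702° = 91.135856
roll angle φ = 13.903° = 0.24265313 rad
x = r_b·(cos φ + φ·sin φ) = 91.135856·(0.97070390 + 0.24265313·0.24027887) = 93.779554
y = r_b·(sin φ − φ·cos φ) = 91.135856·(0.24027887 − 0.24265313·0.97070390) = 0.431486

x=93.779554 y=0.431486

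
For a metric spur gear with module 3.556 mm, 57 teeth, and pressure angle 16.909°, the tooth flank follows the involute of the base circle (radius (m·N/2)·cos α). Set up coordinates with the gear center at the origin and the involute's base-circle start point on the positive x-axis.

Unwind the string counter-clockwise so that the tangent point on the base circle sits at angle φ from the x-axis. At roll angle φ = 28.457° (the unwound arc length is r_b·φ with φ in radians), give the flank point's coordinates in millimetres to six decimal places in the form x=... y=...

pitch radius r_p = m·N/2 = 3.556·57/2 = 101.346000
base radius r_b = r_p·cos α = 101.346000·cos 16.909° = 96.964600
roll angle φ = 28.457° = 0.49666835 rad
x = r_b·(cos φ + φ·sin φ) = 96.964600·(0.87917497 + 0.49666835·0.47649908) = 108.196687
y = r_b·(sin φ − φ·cos φ) = 96.964600·(0.47649908 − 0.49666835·0.87917497) = 3.863138

x=108.196687 y=3.863138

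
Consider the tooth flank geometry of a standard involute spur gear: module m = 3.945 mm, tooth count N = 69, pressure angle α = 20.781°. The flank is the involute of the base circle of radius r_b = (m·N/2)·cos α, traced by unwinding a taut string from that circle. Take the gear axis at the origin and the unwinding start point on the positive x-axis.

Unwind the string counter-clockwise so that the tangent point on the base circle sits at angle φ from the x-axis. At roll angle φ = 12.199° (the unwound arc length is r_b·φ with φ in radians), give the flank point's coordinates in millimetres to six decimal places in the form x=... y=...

pitch radius r_p = m·N/2 = 3.945·69/2 = 136.102500
base radius r_b = r_p·cos α = 136.102500·cos 20.781° = 127.248132
roll angle φ = 12.199° = 0.21291272 rad
x = r_b·(cos φ + φ·sin φ) = 127.248132·(0.97741958 + 0.21291272·0.21130774) = 130.099723
y = r_b·(sin φ − φ·cos φ) = 127.248132·(0.21130774 − 0.21291272·0.97741958) = 0.407535

x=130.099723 y=0.407535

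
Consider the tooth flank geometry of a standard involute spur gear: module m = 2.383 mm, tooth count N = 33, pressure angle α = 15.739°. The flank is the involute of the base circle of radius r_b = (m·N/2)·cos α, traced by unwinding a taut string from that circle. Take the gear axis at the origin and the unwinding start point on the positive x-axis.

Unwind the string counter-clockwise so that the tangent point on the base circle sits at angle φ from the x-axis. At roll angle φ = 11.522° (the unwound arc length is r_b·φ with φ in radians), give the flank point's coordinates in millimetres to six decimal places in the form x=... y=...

pitch radius r_p = m·N/2 = 2.383·33/2 = 39.319500
base radius r_b = r_p·cos α = 39.319500·cos 15.739° = 37.845307
roll angle φ = 11.522° = 0.20109684 rad
x = r_b·(cos φ + φ·sin φ) = 37.845307·(0.97984808 + 0.20109684·0.19974418) = 38.602819
y = r_b·(sin φ − φ·cos φ) = 37.845307·(0.19974418 − 0.20109684·0.97984808) = 0.102176

x=38.602819 y=0.102176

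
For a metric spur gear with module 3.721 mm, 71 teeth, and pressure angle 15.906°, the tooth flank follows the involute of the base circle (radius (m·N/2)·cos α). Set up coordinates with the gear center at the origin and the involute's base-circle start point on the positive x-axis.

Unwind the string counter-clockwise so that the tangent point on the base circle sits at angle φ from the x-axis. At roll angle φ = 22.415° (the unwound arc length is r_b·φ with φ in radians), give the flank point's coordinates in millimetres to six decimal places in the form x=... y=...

x=136.390641 y=2.496887

pitch radius r_p = m·N/2 = 3.721·71/2 = 132.095500
base radius r_b = r_p·cos α = 132.095500·cos 15.906° = 127.037909
roll angle φ = 22.415° = 0.39121555 rad
x = r_b·(cos φ + φ·sin φ) = 127.037909·(0.92444624 + 0.39121555·0.38131241) = 136.390641
y = r_b·(sin φ − φ·cos φ) = 127.037909·(0.38131241 − 0.39121555·0.92444624) = 2.496887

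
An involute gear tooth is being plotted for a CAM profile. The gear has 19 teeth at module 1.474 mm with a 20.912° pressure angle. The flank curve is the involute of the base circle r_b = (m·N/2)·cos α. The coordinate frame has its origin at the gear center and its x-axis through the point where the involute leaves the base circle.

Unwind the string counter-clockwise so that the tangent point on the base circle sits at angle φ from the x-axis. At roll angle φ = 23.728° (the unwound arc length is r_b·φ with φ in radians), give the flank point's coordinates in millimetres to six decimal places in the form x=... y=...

pitch radius r_p = m·N/2 = 1.474·19/2 = 14.003000
base radius r_b = r_p·cos α = 14.003000·cos 20.912° = 13.080619
roll angle φ = 23.728° = 0.41413172 rad
x = r_b·(cos φ + φ·sin φ) = 13.080619·(0.91546606 + 0.41413172·0.40239521) = 14.154677
y = r_b·(sin φ − φ·cos φ) = 13.080619·(0.40239521 − 0.41413172·0.91546606) = 0.304408

x=14.154677 y=0.304408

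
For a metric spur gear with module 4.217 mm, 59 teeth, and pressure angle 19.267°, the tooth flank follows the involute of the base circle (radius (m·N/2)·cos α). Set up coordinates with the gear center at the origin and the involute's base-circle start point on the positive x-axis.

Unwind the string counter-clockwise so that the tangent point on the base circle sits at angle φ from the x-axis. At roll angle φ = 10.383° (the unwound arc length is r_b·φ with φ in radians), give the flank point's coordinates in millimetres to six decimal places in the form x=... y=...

x=119.346367 y=0.232191

pitch radius r_p = m·N/2 = 4.217·59/2 = 124.401500
base radius r_b = r_p·cos α = 124.401500·cos 19.267° = 117.433916
roll angle φ = 10.383° = 0.18121754 rad
x = r_b·(cos φ + φ·sin φ) = 117.433916·(0.98362499 + 0.18121754·0.18022731) = 119.346367
y = r_b·(sin φ − φ·cos φ) = 117.433916·(0.18022731 − 0.18121754·0.98362499) = 0.232191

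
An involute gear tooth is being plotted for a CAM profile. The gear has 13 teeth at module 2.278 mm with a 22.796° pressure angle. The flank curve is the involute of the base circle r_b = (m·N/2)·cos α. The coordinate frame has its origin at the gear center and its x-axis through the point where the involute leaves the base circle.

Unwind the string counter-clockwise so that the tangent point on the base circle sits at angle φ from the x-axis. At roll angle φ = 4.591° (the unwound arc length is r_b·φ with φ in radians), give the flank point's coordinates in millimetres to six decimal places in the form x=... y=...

pitch radius r_p = m·N/2 = 2.278·13/2 = 14.807000
base radius r_b = r_p·cos α = 14.807000·cos 22.796° = 13.650428
roll angle φ = 4.591° = 0.08012807 rad
x = r_b·(cos φ + φ·sin φ) = 13.650428·(0.99679146 + 0.08012807·0.08004235) = 13.694179
y = r_b·(sin φ − φ·cos φ) = 13.650428·(0.08004235 − 0.08012807·0.99679146) = 0.002339

x=13.694179 y=0.002339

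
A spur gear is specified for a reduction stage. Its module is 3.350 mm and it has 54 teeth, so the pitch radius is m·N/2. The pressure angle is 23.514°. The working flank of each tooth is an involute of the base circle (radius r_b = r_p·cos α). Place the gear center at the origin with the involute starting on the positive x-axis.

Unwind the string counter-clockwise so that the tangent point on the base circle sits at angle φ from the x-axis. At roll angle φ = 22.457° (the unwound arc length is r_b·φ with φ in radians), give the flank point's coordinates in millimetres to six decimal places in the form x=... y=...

x=89.067394 y=1.639230

pitch radius r_p = m·N/2 = 3.350·54/2 = 90.450000
base radius r_b = r_p·cos α = 90.450000·cos 23.514° = 82.939268
roll angle φ = 22.457° = 0.39194859 rad
x = r_b·(cos φ + φ·sin φ) = 82.939268·(0.92416647 + 0.39194859·0.38198996) = 89.067394
y = r_b·(sin φ − φ·cos φ) = 82.939268·(0.38198996 − 0.39194859·0.92416647) = 1.639230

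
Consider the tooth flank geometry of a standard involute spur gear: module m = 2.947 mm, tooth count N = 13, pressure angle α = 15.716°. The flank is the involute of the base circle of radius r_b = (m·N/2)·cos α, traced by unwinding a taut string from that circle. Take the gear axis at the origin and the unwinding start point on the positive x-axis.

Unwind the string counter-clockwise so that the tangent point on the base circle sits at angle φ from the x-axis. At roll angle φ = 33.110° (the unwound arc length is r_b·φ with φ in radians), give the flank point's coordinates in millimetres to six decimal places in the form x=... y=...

x=21.265940 y=1.146997

pitch radius r_p = m·N/2 = 2.947·13/2 = 19.155500
base radius r_b = r_p·cos α = 19.155500·cos 15.716° = 18.439394
roll angle φ = 33.110° = 0.57787852 rad
x = r_b·(cos φ + φ·sin φ) = 18.439394·(0.83762339 + 0.57787852·0.54624816) = 21.265940
y = r_b·(sin φ − φ·cos φ) = 18.439394·(0.54624816 − 0.57787852·0.83762339) = 1.146997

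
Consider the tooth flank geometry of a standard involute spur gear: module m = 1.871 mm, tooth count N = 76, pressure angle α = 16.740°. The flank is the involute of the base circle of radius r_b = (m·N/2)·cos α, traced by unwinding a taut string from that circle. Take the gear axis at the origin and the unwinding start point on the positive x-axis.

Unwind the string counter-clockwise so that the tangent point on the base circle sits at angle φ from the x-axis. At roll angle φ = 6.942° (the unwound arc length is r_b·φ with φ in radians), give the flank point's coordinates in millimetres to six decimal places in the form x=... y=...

x=68.582893 y=0.040307

pitch radius r_p = m·N/2 = 1.871·76/2 = 71.098000
base radius r_b = r_p·cos α = 71.098000·cos 16.740° = 68.084984
roll angle φ = 6.942° = 0.12116076 rad
x = r_b·(cos φ + φ·sin φ) = 68.084984·(0.99266901 + 0.12116076·0.12086454) = 68.582893
y = r_b·(sin φ − φ·cos φ) = 68.084984·(0.12086454 − 0.12116076·0.99266901) = 0.040307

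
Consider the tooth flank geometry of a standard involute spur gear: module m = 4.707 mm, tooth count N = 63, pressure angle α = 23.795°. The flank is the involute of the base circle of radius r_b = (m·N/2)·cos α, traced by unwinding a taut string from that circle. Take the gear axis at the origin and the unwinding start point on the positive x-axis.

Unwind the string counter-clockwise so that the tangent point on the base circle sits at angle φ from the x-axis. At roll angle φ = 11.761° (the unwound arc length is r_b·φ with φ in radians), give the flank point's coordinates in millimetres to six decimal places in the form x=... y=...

x=138.494872 y=0.389481

pitch radius r_p = m·N/2 = 4.707·63/2 = 148.270500
base radius r_b = r_p·cos α = 148.270500·cos 23.795° = 135.666748
roll angle φ = 11.761° = 0.20526817 rad
x = r_b·(cos φ + φ·sin φ) = 135.666748·(0.97900636 + 0.20526817·0.20382971) = 138.494872
y = r_b·(sin φ − φ·cos φ) = 135.666748·(0.20382971 − 0.20526817·0.97900636) = 0.389481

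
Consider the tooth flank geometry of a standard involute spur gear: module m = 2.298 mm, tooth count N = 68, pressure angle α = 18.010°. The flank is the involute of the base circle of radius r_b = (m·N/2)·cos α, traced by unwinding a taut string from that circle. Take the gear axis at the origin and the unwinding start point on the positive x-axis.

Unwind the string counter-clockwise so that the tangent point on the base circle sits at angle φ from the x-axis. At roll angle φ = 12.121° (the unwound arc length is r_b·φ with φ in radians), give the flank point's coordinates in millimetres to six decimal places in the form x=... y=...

x=75.947870 y=0.233449

pitch radius r_p = m·N/2 = 2.298·68/2 = 78.132000
base radius r_b = r_p·cos α = 78.132000·cos 18.010° = 74.303733
roll angle φ = 12.121° = 0.21155136 rad
x = r_b·(cos φ + φ·sin φ) = 74.303733·(0.97770634 + 0.21155136·0.20997693) = 75.947870
y = r_b·(sin φ − φ·cos φ) = 74.303733·(0.20997693 − 0.21155136·0.97770634) = 0.233449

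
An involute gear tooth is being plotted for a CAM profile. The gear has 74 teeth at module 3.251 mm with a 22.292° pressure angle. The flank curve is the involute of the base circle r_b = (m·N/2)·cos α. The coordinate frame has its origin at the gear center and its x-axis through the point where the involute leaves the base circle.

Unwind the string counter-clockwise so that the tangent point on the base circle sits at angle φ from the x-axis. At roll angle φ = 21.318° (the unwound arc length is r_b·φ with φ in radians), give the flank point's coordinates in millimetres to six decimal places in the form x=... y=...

x=118.736235 y=1.884559

pitch radius r_p = m·N/2 = 3.251·74/2 = 120.287000
base radius r_b = r_p·cos α = 120.287000·cos 22.292° = 111.297073
roll angle φ = 21.318° = 0.37206929 rad
x = r_b·(cos φ + φ·sin φ) = 111.297073·(0.93157706 + 0.37206929·0.36354391) = 118.736235
y = r_b·(sin φ − φ·cos φ) = 111.297073·(0.36354391 − 0.37206929·0.93157706) = 1.884559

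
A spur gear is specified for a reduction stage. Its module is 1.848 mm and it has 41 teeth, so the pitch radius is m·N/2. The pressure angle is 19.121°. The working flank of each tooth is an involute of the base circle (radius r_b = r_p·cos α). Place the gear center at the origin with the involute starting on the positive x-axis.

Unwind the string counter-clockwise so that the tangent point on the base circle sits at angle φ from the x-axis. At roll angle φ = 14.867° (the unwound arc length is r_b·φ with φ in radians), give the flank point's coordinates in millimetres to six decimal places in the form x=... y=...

pitch radius r_p = m·N/2 = 1.848·41/2 = 37.884000
base radius r_b = r_p·cos α = 37.884000·cos 19.121° = 35.793899
roll angle φ = 14.867° = 0.25947810 rad
x = r_b·(cos φ + φ·sin φ) = 35.793899·(0.96652402 + 0.25947810·0.25657616) = 36.978674
y = r_b·(sin φ − φ·cos φ) = 35.793899·(0.25657616 − 0.25947810·0.96652402) = 0.207044

x=36.978674 y=0.207044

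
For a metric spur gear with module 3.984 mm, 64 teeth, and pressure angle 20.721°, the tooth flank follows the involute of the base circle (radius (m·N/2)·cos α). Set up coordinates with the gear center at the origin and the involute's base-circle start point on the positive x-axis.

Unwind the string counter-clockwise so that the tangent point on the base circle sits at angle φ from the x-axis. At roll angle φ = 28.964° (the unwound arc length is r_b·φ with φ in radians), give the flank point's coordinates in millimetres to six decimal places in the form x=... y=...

pitch radius r_p = m·N/2 = 3.984·64/2 = 127.488000
base radius r_b = r_p·cos α = 127.488000·cos 20.721° = 119.241364
roll angle φ = 28.964° = 0.50551716 rad
x = r_b·(cos φ + φ·sin φ) = 119.241364·(0.87492415 + 0.50551716·0.48425998) = 133.517642
y = r_b·(sin φ − φ·cos φ) = 119.241364·(0.48425998 − 0.50551716·0.87492415) = 5.004657

x=133.517642 y=5.004657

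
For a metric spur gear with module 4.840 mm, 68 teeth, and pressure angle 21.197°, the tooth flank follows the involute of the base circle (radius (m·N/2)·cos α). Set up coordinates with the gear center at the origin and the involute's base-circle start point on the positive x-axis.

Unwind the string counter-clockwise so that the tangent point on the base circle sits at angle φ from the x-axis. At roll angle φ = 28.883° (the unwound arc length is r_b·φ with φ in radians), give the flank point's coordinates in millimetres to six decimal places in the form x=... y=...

pitch radius r_p = m·N/2 = 4.840·68/2 = 164.560000
base radius r_b = r_p·cos α = 164.560000·cos 21.197° = 153.426320
roll angle φ = 28.883° = 0.50410345 rad
x = r_b·(cos φ + φ·sin φ) = 153.426320·(0.87560788 + 0.50410345·0.48302261) = 171.699586
y = r_b·(sin φ − φ·cos φ) = 153.426320·(0.48302261 − 0.50410345·0.87560788) = 6.386471

x=171.699586 y=6.386471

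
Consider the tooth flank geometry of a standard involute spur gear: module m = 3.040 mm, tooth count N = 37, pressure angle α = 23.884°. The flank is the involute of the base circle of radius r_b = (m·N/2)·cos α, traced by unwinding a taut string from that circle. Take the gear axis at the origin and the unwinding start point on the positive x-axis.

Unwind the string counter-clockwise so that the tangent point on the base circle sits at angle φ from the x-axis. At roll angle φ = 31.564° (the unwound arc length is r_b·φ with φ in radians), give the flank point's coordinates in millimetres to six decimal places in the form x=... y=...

pitch radius r_p = m·N/2 = 3.040·37/2 = 56.240000
base radius r_b = r_p·cos α = 56.240000·cos 23.884° = 51.424003
roll angle φ = 31.564° = 0.55089573 rad
x = r_b·(cos φ + φ·sin φ) = 51.424003·(0.85205600 + 0.55089573·0.52345065) = 58.645102
y = r_b·(sin φ − φ·cos φ) = 51.424003·(0.52345065 − 0.55089573·0.85205600) = 2.779809

x=58.645102 y=2.779809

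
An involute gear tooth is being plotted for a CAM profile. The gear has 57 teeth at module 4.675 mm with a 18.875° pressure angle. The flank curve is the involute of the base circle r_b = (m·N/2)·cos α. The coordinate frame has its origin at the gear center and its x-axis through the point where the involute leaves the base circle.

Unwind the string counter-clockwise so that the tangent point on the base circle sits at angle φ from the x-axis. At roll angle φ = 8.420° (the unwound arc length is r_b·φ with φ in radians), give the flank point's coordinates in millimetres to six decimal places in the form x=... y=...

pitch radius r_p = m·N/2 = 4.675·57/2 = 133.237500
base radius r_b = r_p·cos α = 133.237500·cos 18.875° = 126.072867
roll angle φ = 8.420° = 0.14695672 rad
x = r_b·(cos φ + φ·sin φ) = 126.072867·(0.98922128 + 0.14695672·0.14642834) = 127.426878
y = r_b·(sin φ − φ·cos φ) = 126.072867·(0.14642834 − 0.14695672·0.98922128) = 0.133085

x=127.426878 y=0.133085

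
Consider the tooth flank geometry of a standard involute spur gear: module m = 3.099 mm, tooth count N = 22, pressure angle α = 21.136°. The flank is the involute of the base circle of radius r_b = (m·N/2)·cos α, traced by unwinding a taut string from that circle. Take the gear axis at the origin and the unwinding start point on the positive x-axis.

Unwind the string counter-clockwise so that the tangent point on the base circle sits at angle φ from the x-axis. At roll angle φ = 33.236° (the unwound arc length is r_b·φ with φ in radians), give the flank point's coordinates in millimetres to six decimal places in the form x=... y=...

pitch radius r_p = m·N/2 = 3.099·22/2 = 34.089000
base radius r_b = r_p·cos α = 34.089000·cos 21.136° = 31.795736
roll angle φ = 33.236° = 0.58007763 rad
x = r_b·(cos φ + φ·sin φ) = 31.795736·(0.83642010 + 0.58007763·0.54808887) = 36.703541
y = r_b·(sin φ − φ·cos φ) = 31.795736·(0.54808887 − 0.58007763·0.83642010) = 1.999961

x=36.703541 y=1.999961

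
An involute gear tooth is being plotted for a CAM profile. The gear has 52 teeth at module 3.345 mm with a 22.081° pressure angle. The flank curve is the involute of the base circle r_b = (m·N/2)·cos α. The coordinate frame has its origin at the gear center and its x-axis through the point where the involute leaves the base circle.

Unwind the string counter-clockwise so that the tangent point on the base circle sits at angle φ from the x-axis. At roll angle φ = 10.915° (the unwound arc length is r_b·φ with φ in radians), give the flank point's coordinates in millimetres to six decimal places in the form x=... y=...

x=82.040176 y=0.185051

pitch radius r_p = m·N/2 = 3.345·52/2 = 86.970000
base radius r_b = r_p·cos α = 86.970000·cos 22.081° = 80.591041
roll angle φ = 10.915° = 0.19050269 rad
x = r_b·(cos φ + φ·sin φ) = 80.591041·(0.98190917 + 0.19050269·0.18935251) = 82.040176
y = r_b·(sin φ − φ·cos φ) = 80.591041·(0.18935251 − 0.19050269·0.98190917) = 0.185051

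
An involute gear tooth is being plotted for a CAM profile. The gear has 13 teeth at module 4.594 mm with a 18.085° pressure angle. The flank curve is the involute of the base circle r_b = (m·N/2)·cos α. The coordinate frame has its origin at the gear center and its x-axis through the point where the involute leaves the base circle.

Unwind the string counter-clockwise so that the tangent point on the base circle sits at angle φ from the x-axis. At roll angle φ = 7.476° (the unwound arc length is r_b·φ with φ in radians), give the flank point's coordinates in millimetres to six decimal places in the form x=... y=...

x=28.626388 y=0.020984

pitch radius r_p = m·N/2 = 4.594·13/2 = 29.861000
base radius r_b = r_p·cos α = 29.861000·cos 18.085° = 28.385778
roll angle φ = 7.476° = 0.13048081 rad
x = r_b·(cos φ + φ·sin φ) = 28.385778·(0.99149945 + 0.13048081·0.13011089) = 28.626388
y = r_b·(sin φ − φ·cos φ) = 28.385778·(0.13011089 − 0.13048081·0.99149945) = 0.020984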